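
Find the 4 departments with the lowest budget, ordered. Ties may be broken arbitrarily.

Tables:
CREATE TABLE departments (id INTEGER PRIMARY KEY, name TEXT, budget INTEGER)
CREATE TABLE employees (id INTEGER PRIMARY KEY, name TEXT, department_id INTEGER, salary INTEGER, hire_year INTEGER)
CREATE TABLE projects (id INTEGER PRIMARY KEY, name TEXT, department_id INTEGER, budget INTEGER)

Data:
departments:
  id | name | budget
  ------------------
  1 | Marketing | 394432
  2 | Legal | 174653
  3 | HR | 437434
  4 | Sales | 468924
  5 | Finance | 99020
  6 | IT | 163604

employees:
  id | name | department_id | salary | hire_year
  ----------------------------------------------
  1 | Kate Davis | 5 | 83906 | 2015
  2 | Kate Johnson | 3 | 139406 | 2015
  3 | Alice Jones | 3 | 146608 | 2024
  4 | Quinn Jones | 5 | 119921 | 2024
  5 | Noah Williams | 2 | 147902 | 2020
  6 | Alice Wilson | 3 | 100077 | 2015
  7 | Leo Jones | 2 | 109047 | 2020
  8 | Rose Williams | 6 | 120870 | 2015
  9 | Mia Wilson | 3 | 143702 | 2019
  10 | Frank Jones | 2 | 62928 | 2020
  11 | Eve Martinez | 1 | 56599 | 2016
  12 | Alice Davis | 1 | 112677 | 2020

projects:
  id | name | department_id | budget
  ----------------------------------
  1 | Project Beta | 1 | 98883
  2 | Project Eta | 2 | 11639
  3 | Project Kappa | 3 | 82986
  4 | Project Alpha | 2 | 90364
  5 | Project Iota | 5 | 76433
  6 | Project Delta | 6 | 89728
SELECT name, budget FROM departments ORDER BY budget ASC LIMIT 4

Execution result:
name | budget
Finance | 99020
IT | 163604
Legal | 174653
Marketing | 394432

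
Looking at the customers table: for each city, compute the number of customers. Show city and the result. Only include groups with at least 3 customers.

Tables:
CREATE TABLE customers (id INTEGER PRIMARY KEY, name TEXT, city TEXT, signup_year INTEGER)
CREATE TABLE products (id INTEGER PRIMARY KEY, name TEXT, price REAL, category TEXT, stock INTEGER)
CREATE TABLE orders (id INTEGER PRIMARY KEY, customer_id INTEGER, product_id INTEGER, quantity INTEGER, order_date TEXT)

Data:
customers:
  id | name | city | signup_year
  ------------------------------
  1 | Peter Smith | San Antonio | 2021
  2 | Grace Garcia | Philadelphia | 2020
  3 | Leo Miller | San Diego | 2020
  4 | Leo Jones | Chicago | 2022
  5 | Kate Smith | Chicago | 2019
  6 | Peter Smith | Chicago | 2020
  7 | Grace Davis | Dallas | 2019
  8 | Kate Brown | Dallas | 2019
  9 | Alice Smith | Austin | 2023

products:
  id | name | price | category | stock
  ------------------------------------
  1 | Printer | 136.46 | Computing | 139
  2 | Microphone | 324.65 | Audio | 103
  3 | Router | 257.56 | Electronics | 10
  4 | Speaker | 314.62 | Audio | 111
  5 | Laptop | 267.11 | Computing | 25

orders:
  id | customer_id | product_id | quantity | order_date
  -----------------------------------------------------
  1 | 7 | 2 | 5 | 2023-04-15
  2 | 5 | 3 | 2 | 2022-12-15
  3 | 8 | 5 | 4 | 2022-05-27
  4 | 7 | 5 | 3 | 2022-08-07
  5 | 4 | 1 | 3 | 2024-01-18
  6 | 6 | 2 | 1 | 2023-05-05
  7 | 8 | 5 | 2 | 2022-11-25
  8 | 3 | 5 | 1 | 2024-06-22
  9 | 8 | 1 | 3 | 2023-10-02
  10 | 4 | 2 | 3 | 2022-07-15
SELECT city, COUNT(*) AS n FROM customers GROUP BY city HAVING COUNT(*) >= 3

Execution result:
city | n
Chicago | 3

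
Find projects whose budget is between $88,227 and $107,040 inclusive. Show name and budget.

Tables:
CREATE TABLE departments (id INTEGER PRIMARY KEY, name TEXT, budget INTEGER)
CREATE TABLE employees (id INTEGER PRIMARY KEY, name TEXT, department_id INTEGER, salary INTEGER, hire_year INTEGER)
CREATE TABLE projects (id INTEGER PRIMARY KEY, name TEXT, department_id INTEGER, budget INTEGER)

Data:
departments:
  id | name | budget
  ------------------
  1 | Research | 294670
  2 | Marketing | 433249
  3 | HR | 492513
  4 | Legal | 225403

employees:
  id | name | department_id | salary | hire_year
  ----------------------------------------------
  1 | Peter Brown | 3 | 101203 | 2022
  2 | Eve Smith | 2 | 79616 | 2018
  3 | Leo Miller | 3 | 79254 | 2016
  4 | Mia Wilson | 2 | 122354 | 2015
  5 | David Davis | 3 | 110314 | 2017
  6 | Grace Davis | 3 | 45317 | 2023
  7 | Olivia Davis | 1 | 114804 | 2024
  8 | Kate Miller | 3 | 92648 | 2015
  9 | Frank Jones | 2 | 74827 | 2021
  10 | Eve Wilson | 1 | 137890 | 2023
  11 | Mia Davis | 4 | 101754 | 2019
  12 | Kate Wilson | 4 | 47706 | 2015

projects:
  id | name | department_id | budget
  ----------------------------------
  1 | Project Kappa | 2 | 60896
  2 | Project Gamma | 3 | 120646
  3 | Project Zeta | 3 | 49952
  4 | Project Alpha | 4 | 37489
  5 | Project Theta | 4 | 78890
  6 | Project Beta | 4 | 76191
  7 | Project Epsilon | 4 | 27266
SELECT name, budget FROM projects WHERE budget BETWEEN 88227 AND 107040

Execution result:
(no rows)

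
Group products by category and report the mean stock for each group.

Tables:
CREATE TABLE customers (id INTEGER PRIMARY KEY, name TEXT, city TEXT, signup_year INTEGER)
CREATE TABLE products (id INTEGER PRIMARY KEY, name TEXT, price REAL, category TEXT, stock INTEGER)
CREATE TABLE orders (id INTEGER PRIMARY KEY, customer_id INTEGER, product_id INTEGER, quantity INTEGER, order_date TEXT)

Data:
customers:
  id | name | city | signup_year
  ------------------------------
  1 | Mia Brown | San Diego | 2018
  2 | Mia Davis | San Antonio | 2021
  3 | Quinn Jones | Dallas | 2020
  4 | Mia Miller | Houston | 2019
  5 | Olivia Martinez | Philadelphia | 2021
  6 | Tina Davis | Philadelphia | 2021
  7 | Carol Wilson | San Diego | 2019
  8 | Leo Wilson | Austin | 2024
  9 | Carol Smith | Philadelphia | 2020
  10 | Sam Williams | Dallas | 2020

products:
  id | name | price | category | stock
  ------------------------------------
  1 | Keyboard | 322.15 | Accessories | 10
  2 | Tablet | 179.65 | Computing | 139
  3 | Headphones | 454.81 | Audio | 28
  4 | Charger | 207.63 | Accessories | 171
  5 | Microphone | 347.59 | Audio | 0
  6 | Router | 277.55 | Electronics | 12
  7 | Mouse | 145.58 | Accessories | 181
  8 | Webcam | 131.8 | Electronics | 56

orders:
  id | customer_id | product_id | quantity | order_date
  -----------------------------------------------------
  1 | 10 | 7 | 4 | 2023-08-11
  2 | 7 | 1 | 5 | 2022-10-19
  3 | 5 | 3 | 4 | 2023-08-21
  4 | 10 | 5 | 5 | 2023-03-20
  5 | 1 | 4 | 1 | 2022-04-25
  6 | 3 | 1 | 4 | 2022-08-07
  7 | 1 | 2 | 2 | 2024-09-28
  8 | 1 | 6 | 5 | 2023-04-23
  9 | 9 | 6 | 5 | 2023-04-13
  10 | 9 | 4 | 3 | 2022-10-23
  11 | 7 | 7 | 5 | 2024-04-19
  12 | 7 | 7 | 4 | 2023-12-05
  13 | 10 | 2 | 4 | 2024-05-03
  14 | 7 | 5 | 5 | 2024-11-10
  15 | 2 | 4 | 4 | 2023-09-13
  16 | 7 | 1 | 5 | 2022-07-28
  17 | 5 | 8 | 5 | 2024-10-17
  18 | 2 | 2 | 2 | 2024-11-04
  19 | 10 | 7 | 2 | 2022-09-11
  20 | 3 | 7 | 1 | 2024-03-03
SELECT category, AVG(stock) AS avg_stock FROM products GROUP BY category

Execution result:
category | avg_stock
Accessories | 120.67
Audio | 14.00
Computing | 139.00
Electronics | 34.00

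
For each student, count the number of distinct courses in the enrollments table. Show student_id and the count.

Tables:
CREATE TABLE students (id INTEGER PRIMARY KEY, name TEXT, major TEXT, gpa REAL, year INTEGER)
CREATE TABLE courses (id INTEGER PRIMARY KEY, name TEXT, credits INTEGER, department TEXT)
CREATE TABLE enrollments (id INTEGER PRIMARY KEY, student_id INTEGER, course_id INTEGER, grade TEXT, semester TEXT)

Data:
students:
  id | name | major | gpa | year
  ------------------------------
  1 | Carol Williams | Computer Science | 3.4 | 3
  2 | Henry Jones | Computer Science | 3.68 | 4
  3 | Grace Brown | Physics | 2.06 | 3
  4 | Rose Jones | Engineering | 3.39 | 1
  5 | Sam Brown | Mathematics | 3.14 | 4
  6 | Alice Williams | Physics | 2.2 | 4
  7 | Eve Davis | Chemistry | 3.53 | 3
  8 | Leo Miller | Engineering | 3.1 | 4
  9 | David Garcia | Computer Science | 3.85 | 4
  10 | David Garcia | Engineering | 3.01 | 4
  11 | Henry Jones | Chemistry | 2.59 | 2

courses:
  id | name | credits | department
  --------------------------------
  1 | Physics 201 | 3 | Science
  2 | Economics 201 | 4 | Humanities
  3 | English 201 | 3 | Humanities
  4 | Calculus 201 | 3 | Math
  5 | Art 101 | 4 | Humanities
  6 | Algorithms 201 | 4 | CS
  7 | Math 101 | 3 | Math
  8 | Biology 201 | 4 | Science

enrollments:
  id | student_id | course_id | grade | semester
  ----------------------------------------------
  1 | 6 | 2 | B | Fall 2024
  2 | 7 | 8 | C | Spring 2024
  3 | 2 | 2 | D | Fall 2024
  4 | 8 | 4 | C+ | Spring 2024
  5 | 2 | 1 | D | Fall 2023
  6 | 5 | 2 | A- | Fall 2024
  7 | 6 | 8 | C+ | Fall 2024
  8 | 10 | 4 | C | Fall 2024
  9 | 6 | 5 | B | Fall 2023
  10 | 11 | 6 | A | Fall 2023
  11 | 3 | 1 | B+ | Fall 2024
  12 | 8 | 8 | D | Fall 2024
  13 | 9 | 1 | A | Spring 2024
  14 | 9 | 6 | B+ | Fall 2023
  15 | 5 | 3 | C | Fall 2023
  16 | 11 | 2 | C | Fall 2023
SELECT student_id, COUNT(DISTINCT course_id) AS distinct_course_count FROM enrollments GROUP BY student_id

Execution result:
student_id | distinct_course_count
2 | 2
3 | 1
5 | 2
6 | 3
7 | 1
8 | 2
9 | 2
10 | 1
11 | 2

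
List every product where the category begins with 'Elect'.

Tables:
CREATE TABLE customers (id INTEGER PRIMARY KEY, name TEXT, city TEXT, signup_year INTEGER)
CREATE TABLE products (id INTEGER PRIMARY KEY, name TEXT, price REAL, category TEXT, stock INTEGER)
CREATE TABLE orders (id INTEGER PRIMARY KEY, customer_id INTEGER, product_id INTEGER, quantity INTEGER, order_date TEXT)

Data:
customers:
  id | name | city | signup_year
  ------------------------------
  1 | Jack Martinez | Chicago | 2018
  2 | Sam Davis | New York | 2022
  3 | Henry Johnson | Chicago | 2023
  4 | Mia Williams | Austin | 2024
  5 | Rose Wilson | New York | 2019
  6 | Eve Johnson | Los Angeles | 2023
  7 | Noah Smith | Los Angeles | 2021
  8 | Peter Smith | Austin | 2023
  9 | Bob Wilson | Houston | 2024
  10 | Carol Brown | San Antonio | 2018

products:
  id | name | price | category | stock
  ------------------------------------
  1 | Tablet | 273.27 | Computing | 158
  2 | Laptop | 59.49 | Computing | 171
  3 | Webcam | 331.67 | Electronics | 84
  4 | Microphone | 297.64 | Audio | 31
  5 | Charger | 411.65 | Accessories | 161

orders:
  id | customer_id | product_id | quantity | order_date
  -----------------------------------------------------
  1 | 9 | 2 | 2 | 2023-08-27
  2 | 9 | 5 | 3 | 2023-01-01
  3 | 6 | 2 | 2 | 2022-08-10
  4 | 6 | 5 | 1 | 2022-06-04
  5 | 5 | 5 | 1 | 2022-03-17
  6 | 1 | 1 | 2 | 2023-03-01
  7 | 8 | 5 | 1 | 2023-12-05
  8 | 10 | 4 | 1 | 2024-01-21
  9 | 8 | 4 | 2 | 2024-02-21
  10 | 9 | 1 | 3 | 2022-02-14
SELECT name, category FROM products WHERE category LIKE 'Elect%'

Execution result:
name | category
Webcam | Electronics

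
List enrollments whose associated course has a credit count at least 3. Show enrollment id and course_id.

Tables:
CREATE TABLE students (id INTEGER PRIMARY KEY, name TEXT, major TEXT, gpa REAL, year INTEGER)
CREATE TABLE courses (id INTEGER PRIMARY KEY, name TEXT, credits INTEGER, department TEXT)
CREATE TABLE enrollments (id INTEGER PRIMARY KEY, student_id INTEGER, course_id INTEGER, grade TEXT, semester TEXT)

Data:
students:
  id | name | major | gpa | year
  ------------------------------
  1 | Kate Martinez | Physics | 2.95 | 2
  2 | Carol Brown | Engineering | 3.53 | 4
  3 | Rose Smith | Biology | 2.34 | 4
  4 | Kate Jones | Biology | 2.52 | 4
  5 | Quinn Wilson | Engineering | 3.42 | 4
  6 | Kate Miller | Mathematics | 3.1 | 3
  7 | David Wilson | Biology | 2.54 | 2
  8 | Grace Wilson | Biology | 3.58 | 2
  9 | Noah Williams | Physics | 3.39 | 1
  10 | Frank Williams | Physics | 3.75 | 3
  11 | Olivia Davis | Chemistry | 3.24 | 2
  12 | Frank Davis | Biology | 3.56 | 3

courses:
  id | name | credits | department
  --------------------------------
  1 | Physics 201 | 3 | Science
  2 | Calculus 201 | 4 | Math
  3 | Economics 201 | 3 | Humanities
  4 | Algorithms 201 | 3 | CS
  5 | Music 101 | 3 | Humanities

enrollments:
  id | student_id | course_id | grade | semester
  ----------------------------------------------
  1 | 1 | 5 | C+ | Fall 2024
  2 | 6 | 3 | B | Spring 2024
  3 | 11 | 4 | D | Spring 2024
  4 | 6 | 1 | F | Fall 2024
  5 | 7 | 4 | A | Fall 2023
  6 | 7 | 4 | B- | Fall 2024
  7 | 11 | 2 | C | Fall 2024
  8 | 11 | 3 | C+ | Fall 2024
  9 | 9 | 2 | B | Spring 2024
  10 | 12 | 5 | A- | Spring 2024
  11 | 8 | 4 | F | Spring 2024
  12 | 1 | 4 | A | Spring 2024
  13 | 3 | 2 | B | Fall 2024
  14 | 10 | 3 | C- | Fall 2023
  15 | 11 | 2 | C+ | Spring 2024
SELECT id, course_id FROM enrollments WHERE course_id IN (SELECT id FROM courses WHERE credits >= 3)

Execution result:
id | course_id
1 | 5
2 | 3
3 | 4
4 | 1
5 | 4
6 | 4
7 | 2
8 | 3
9 | 2
10 | 5
11 | 4
12 | 4
13 | 2
14 | 3
15 | 2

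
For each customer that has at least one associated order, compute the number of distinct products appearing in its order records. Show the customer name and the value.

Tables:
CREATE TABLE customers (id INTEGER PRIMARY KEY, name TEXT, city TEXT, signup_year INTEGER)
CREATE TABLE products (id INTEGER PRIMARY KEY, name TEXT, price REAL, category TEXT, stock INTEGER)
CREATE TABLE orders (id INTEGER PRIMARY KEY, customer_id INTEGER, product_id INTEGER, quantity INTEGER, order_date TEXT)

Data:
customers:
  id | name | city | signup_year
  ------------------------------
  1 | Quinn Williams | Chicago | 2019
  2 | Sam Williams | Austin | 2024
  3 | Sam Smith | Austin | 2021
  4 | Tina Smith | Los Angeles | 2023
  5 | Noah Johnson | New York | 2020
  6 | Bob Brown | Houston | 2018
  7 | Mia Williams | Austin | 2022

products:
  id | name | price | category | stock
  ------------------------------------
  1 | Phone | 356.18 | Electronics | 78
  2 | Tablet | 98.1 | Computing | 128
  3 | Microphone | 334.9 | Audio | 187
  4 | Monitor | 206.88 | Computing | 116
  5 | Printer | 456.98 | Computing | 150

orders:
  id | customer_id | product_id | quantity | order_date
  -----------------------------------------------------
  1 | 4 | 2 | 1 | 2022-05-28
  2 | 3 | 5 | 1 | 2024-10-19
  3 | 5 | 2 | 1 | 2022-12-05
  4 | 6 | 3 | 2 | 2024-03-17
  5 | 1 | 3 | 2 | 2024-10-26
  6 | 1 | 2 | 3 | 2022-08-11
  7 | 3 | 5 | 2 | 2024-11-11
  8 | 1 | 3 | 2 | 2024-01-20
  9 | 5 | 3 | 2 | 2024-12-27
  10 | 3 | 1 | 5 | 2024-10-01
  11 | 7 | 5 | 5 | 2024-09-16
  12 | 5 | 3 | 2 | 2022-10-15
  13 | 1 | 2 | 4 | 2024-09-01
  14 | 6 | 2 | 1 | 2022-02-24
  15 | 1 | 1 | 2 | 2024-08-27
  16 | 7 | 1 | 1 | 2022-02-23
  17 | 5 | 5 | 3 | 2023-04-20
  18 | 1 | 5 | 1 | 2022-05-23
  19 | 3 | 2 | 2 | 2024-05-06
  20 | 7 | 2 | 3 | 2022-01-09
SELECT p.name, COUNT(DISTINCT c.product_id) AS distinct_product_count FROM orders c JOIN customers p ON c.customer_id = p.id GROUP BY p.id, p.name

Execution result:
name | distinct_product_count
Quinn Williams | 4
Sam Smith | 3
Tina Smith | 1
Noah Johnson | 3
Bob Brown | 2
Mia Williams | 3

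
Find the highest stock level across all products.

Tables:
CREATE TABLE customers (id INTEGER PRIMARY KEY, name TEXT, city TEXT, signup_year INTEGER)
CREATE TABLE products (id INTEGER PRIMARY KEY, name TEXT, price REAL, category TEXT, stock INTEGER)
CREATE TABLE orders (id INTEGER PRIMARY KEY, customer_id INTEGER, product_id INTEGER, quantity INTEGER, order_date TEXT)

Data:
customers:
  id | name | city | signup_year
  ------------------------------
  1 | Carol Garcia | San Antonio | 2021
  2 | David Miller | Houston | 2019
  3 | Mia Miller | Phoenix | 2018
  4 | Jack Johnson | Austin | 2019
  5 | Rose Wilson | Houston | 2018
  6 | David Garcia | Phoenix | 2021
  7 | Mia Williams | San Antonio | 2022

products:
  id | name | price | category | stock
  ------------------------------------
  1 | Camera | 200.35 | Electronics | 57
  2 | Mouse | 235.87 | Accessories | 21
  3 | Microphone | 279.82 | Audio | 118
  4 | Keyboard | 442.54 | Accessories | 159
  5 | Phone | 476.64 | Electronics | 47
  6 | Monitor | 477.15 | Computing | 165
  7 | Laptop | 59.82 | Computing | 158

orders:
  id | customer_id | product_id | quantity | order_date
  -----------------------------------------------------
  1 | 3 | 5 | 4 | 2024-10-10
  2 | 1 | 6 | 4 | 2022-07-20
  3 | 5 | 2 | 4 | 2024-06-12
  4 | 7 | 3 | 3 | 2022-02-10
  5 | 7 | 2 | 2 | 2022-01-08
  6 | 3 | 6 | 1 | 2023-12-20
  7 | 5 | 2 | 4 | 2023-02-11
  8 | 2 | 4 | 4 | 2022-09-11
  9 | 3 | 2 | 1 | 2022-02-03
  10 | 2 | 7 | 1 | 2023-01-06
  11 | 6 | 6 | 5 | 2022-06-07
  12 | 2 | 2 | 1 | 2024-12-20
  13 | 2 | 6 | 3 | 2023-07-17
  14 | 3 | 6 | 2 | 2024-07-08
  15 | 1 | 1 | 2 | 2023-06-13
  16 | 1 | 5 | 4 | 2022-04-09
SELECT MAX(stock) FROM products

Execution result:
165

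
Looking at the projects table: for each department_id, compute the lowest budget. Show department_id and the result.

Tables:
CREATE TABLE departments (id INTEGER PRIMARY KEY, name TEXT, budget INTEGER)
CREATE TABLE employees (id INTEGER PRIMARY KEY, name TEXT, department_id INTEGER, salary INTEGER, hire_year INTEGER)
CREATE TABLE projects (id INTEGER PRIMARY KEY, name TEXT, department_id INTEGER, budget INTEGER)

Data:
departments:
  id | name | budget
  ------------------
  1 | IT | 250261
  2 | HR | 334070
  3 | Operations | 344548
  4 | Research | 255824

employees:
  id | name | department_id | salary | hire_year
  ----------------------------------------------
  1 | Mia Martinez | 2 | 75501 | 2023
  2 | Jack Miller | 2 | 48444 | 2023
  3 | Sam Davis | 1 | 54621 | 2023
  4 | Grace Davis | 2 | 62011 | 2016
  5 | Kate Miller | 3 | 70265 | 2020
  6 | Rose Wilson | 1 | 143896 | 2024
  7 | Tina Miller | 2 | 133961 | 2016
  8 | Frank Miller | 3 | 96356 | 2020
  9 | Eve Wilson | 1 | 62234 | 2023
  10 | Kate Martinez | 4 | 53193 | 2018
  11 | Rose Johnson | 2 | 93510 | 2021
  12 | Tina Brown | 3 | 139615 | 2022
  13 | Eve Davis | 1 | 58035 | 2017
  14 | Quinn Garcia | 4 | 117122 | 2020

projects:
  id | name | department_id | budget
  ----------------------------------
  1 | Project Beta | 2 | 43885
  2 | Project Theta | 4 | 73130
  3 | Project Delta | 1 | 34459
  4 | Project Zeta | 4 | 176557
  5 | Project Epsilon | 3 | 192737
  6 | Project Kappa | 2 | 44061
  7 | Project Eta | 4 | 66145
SELECT department_id, MIN(budget) AS min_budget FROM projects GROUP BY department_id

Execution result:
department_id | min_budget
1 | 34459
2 | 43885
3 | 192737
4 | 66145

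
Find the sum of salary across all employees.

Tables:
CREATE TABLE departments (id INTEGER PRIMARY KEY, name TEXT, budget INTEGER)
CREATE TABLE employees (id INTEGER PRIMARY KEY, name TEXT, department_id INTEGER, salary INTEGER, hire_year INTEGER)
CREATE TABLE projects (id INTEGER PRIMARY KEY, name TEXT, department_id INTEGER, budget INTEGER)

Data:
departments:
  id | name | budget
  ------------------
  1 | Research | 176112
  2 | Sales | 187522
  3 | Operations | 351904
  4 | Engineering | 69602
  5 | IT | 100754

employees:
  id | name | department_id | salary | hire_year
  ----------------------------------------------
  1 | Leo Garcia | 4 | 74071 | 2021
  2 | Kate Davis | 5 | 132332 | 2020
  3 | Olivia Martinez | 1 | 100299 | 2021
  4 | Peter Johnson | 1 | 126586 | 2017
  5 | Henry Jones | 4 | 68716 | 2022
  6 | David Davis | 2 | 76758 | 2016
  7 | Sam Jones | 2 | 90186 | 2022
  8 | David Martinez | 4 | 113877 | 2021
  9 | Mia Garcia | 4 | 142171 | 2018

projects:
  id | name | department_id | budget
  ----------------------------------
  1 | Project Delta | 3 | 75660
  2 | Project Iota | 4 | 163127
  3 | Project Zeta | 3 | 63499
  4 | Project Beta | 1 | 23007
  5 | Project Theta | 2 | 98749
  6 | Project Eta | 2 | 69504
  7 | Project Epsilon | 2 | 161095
SELECT SUM(salary) FROM employees

Execution result:
924996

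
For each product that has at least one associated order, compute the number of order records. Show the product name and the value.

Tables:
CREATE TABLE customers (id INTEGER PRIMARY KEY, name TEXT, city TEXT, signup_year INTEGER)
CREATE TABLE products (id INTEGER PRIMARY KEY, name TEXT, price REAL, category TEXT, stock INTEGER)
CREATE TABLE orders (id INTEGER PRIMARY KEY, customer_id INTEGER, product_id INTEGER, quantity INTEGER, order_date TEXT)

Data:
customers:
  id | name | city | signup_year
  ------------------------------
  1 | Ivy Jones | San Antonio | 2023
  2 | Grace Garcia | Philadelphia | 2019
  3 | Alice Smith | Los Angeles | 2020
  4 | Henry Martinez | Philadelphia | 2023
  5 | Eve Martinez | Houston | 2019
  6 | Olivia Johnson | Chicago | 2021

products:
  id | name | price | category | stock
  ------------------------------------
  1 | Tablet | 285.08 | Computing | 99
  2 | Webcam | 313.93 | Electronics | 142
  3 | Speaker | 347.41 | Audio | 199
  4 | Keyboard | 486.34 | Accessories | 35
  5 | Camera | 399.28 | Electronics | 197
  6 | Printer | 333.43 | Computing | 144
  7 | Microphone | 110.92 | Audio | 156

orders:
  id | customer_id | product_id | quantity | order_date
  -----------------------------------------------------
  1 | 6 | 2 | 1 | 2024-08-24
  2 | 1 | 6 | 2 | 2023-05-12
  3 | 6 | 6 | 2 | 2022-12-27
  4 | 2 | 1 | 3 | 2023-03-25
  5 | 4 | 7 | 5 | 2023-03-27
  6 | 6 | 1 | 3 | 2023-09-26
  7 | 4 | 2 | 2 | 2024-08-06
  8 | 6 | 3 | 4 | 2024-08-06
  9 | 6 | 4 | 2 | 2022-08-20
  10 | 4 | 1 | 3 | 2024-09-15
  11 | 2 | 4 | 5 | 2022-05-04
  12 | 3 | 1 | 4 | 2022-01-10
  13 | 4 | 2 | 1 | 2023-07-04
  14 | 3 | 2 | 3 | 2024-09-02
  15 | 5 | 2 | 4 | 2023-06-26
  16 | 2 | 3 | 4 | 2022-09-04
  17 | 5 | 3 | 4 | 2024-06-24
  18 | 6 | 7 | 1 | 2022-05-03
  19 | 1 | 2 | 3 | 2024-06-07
SELECT p.name, COUNT(*) AS n FROM orders c JOIN products p ON c.product_id = p.id GROUP BY p.id, p.name

Execution result:
name | n
Tablet | 4
Webcam | 6
Speaker | 3
Keyboard | 2
Printer | 2
Microphone | 2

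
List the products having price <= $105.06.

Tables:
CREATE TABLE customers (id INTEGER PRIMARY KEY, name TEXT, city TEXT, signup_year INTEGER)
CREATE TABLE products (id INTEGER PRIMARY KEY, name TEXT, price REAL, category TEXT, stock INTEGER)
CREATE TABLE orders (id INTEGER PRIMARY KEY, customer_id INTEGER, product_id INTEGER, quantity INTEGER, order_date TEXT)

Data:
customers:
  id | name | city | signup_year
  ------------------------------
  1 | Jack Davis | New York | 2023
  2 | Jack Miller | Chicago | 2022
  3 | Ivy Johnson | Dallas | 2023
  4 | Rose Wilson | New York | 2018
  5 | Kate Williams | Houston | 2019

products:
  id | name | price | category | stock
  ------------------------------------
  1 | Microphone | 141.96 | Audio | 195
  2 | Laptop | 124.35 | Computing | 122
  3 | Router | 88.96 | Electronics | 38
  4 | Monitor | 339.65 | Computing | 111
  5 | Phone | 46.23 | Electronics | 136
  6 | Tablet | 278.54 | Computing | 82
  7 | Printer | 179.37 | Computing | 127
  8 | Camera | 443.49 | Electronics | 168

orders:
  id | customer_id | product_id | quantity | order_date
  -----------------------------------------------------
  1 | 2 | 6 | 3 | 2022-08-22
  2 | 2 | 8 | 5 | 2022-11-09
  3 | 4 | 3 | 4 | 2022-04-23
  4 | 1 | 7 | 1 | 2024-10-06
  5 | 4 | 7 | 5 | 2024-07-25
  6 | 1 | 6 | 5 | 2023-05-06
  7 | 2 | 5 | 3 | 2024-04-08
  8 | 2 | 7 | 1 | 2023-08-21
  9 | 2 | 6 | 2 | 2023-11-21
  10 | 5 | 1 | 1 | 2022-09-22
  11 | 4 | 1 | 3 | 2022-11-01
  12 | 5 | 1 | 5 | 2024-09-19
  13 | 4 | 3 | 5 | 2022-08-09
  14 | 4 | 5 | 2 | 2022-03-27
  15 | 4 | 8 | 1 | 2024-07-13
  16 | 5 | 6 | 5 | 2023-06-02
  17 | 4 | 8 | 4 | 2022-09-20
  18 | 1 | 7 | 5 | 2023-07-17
SELECT name, price FROM products WHERE price <= 105.06

Execution result:
name | price
Router | 88.96
Phone | 46.23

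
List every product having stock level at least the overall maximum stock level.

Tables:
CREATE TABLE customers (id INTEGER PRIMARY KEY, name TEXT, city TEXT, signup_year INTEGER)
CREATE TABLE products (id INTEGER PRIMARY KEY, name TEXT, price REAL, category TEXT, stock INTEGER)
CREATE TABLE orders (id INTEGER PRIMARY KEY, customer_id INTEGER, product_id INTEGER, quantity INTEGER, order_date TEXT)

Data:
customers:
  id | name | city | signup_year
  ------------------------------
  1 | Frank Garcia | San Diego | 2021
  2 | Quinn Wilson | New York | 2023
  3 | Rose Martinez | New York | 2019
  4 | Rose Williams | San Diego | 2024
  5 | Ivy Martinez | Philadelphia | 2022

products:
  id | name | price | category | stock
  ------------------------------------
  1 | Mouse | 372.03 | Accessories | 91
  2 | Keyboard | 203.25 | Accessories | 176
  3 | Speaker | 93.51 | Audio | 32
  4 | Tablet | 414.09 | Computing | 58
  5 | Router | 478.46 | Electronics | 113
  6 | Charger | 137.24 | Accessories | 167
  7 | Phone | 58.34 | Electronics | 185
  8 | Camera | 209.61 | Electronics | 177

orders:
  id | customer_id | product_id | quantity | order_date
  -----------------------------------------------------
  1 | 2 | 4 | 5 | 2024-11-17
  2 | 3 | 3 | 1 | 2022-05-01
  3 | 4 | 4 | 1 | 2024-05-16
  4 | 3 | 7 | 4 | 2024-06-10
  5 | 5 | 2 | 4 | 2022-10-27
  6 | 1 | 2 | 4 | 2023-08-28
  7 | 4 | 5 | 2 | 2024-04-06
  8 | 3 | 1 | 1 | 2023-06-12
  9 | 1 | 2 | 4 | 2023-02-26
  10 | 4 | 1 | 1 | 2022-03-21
SELECT name, stock FROM products WHERE stock >= (SELECT MAX(stock) FROM products)

Execution result:
name | stock
Phone | 185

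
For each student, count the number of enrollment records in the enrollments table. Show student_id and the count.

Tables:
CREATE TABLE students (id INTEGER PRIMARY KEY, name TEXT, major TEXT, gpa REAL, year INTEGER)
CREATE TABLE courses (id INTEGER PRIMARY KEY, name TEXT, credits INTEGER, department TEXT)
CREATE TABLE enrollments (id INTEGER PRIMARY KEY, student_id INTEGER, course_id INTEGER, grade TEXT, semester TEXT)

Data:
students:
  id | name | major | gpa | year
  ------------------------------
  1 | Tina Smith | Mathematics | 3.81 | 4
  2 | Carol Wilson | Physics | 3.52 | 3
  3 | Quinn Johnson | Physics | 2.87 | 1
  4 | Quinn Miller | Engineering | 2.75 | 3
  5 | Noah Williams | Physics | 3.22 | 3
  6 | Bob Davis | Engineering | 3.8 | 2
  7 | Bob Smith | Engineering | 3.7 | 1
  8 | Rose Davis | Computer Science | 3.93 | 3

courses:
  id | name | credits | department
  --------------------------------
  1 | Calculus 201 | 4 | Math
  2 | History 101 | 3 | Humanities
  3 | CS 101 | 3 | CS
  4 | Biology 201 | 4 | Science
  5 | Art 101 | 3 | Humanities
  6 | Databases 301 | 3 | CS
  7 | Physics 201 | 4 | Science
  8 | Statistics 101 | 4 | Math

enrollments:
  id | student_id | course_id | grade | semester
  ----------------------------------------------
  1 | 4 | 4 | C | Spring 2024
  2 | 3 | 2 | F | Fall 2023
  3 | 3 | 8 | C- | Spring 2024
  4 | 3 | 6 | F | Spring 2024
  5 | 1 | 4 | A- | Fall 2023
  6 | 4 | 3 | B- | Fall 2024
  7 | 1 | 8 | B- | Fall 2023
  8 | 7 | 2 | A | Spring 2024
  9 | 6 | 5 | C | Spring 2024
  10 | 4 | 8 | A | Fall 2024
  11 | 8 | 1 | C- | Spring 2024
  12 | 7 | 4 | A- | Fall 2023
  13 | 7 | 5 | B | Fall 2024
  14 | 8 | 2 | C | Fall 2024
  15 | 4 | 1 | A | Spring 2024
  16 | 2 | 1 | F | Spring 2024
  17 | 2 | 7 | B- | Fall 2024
SELECT student_id, COUNT(*) AS enrollment_count FROM enrollments GROUP BY student_id

Execution result:
student_id | enrollment_count
1 | 2
2 | 2
3 | 3
4 | 4
6 | 1
7 | 3
8 | 2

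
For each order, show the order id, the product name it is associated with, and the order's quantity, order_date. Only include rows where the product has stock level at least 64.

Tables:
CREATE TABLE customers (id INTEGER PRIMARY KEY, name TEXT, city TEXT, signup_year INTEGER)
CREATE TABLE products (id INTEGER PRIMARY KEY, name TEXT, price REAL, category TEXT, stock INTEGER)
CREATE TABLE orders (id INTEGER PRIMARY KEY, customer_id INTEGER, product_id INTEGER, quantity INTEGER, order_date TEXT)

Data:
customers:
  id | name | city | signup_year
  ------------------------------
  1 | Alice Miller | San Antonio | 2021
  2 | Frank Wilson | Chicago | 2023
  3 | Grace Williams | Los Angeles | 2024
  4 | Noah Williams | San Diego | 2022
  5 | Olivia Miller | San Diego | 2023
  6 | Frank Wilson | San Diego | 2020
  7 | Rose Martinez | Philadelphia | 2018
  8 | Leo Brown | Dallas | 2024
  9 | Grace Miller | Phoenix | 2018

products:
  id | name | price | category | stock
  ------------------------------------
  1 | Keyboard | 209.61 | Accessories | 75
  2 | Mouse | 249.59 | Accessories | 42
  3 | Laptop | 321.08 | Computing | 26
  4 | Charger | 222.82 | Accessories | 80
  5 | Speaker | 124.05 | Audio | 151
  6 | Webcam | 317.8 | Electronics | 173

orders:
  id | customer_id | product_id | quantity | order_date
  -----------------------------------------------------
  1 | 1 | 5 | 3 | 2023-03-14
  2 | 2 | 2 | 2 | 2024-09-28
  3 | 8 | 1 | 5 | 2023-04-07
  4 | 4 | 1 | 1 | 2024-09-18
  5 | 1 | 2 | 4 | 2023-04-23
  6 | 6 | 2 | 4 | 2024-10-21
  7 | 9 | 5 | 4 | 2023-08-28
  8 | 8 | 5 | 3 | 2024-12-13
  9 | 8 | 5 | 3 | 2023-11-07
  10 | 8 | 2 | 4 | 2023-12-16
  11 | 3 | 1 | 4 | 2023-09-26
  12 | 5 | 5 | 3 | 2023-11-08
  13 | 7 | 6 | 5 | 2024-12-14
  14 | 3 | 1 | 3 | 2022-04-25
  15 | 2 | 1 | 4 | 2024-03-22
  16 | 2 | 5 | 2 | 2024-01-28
SELECT c.id, p.name AS product, c.quantity, c.order_date FROM orders c JOIN products p ON c.product_id = p.id WHERE p.stock >= 64

Execution result:
id | product | quantity | order_date
1 | Speaker | 3 | 2023-03-14
3 | Keyboard | 5 | 2023-04-07
4 | Keyboard | 1 | 2024-09-18
7 | Speaker | 4 | 2023-08-28
8 | Speaker | 3 | 2024-12-13
9 | Speaker | 3 | 2023-11-07
11 | Keyboard | 4 | 2023-09-26
12 | Speaker | 3 | 2023-11-08
13 | Webcam | 5 | 2024-12-14
14 | Keyboard | 3 | 2022-04-25
15 | Keyboard | 4 | 2024-03-22
16 | Speaker | 2 | 2024-01-28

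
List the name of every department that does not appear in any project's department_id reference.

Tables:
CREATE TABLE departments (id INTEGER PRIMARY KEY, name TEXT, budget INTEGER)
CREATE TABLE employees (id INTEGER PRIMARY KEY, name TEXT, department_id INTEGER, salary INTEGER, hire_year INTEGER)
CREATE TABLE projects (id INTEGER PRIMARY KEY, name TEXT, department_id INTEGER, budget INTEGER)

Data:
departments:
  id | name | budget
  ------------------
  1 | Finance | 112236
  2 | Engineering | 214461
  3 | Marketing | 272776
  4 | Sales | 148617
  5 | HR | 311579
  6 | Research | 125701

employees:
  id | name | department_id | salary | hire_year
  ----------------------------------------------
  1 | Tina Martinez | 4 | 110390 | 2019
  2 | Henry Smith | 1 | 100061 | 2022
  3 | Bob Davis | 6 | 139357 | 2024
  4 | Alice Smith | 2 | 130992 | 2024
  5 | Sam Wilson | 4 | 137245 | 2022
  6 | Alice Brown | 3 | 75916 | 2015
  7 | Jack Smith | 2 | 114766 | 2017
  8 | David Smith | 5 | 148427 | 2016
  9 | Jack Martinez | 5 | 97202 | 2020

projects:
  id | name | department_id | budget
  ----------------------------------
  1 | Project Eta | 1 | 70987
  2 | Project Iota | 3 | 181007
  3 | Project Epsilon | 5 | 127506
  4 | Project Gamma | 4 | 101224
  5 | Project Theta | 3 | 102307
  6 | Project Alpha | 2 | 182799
SELECT p.name FROM departments p LEFT JOIN projects c ON c.department_id = p.id WHERE c.id IS NULL

Execution result:
Research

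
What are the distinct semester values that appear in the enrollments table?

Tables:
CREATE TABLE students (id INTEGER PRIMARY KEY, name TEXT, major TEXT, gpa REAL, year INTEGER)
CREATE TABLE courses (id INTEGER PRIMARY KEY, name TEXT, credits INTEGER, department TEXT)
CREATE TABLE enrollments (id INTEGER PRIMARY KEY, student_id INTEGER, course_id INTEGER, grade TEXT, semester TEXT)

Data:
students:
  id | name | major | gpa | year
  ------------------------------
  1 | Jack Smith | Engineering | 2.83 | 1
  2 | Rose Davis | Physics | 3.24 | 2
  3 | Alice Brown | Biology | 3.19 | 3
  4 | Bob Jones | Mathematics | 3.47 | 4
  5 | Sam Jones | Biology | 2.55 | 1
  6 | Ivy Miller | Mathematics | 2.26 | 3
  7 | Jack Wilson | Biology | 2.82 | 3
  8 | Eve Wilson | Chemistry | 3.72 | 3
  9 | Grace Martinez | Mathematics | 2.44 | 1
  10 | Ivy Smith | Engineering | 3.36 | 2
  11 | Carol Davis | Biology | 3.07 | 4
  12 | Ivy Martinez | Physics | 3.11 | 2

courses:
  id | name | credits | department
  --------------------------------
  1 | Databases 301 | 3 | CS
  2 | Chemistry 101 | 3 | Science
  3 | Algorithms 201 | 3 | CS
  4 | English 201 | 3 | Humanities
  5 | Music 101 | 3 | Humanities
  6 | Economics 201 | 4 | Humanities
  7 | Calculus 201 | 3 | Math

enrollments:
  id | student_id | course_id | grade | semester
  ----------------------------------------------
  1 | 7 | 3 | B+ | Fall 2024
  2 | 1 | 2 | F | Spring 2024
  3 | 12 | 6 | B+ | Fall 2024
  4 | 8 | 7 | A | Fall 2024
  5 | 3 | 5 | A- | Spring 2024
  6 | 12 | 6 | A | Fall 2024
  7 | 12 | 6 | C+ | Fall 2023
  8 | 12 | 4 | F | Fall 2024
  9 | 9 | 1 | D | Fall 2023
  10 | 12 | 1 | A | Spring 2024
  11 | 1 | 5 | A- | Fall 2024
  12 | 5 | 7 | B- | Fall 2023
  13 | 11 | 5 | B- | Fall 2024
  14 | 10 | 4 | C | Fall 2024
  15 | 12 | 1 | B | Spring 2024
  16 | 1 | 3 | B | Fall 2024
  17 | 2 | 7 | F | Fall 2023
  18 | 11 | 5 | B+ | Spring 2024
SELECT DISTINCT semester FROM enrollments

Execution result:
semester
Fall 2024
Spring 2024
Fall 2023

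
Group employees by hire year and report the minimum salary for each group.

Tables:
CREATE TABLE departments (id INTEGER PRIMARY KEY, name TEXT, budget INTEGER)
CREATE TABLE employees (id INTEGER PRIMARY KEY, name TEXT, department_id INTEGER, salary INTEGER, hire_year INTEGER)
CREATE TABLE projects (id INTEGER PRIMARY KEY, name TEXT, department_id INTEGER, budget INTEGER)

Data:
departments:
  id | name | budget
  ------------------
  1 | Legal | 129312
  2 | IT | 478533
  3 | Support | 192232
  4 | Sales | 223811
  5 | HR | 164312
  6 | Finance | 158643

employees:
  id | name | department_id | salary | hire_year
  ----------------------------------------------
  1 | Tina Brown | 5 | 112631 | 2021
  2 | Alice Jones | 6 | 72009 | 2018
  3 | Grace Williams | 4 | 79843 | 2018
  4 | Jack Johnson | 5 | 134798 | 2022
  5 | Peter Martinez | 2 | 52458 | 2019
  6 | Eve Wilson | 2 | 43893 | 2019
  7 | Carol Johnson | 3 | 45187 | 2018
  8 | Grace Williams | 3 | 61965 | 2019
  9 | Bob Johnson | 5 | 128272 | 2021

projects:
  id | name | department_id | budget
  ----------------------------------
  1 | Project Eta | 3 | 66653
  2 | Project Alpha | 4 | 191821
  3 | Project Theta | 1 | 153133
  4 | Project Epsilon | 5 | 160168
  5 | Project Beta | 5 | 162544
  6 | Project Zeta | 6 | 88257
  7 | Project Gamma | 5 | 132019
SELECT hire_year, MIN(salary) AS min_salary FROM employees GROUP BY hire_year

Execution result:
hire_year | min_salary
2018 | 45187
2019 | 43893
2021 | 112631
2022 | 134798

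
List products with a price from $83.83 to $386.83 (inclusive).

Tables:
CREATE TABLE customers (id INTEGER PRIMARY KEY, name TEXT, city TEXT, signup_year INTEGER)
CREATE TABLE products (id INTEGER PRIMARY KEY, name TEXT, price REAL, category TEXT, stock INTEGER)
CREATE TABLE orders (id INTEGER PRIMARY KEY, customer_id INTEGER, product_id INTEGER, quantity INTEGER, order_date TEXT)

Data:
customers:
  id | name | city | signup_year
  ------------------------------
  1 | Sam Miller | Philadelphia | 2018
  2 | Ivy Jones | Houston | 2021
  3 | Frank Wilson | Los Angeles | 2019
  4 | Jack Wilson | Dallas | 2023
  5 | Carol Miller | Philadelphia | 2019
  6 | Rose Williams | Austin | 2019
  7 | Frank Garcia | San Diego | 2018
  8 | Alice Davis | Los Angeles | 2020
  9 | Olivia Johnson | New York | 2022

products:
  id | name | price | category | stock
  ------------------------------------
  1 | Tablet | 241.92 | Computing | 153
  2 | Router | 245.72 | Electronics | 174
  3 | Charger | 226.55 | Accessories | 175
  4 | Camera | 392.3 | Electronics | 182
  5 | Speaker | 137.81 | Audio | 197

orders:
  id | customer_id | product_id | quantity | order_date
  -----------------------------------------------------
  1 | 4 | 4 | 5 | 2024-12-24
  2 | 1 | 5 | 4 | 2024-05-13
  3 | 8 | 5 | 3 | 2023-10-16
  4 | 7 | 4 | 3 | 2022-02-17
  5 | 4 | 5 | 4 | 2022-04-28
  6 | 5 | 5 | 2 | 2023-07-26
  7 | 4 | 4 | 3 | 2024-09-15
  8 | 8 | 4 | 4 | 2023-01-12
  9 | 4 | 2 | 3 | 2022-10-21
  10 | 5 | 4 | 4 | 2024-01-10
SELECT name, price FROM products WHERE price BETWEEN 83.83 AND 386.83

Execution result:
name | price
Tablet | 241.92
Router | 245.72
Charger | 226.55
Speaker | 137.81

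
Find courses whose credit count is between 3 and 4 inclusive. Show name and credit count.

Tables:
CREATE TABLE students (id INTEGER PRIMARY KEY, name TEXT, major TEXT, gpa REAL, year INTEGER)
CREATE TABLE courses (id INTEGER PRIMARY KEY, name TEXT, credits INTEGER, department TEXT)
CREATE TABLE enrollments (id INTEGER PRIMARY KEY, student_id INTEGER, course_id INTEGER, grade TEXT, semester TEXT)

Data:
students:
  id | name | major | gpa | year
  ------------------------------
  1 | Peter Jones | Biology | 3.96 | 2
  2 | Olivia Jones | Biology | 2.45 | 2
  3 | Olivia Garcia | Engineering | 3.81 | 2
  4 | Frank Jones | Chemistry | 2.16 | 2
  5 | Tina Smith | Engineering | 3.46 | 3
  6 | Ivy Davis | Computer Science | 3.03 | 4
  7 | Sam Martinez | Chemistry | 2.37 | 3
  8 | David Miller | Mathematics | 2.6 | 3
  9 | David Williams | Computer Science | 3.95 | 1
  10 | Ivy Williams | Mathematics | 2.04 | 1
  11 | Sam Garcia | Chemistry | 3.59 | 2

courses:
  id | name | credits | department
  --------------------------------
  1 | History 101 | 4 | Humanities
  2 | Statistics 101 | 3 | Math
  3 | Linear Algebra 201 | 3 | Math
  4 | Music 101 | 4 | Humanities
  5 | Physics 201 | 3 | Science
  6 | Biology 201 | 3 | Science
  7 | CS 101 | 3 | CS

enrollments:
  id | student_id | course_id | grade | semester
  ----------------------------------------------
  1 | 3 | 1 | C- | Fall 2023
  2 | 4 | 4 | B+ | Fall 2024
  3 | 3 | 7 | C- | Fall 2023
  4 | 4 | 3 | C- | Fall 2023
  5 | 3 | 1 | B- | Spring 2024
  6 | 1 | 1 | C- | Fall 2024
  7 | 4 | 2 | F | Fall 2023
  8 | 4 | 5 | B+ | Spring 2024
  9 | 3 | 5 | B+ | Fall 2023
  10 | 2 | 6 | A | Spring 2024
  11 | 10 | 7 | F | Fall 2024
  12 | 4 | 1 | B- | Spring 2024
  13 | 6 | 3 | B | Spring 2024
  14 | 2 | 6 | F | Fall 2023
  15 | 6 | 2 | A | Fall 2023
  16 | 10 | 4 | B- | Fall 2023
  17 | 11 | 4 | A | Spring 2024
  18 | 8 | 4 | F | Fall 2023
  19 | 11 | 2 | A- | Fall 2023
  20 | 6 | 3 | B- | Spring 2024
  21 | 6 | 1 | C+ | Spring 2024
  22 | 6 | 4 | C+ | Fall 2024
SELECT name, credits FROM courses WHERE credits BETWEEN 3 AND 4

Execution result:
name | credits
History 101 | 4
Statistics 101 | 3
Linear Algebra 201 | 3
Music 101 | 4
Physics 201 | 3
Biology 201 | 3
CS 101 | 3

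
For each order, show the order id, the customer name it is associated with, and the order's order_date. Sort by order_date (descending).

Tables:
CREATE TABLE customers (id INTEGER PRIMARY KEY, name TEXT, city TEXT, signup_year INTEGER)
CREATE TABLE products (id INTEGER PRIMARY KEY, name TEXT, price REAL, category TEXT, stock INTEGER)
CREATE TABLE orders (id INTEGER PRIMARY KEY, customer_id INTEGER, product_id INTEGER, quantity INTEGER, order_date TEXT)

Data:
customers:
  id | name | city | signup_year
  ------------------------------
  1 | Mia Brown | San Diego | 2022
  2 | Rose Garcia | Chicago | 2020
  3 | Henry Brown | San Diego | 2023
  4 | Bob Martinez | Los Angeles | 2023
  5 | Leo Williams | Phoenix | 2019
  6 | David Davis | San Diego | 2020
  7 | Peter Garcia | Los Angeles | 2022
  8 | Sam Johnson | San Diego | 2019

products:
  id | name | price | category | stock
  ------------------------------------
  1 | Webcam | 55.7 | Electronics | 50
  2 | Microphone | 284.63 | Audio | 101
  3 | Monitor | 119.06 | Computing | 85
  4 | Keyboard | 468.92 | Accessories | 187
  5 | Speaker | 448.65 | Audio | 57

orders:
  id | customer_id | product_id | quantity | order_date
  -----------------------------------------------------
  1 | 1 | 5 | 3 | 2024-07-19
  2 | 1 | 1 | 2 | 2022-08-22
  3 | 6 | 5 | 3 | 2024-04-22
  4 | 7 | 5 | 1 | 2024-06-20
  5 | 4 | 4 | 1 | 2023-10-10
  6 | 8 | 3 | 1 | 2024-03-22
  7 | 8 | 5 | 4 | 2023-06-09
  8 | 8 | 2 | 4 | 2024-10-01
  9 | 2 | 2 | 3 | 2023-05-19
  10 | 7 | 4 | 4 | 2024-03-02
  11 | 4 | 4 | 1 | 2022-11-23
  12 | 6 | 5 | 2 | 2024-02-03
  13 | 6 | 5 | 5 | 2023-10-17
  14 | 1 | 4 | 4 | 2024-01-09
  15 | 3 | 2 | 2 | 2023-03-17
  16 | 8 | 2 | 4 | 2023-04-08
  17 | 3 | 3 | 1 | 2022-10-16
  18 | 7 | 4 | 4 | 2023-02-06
SELECT c.id, p.name AS customer, c.order_date FROM orders c JOIN customers p ON c.customer_id = p.id ORDER BY c.order_date DESC

Execution result:
id | customer | order_date
8 | Sam Johnson | 2024-10-01
1 | Mia Brown | 2024-07-19
4 | Peter Garcia | 2024-06-20
3 | David Davis | 2024-04-22
6 | Sam Johnson | 2024-03-22
10 | Peter Garcia | 2024-03-02
12 | David Davis | 2024-02-03
14 | Mia Brown | 2024-01-09
13 | David Davis | 2023-10-17
5 | Bob Martinez | 2023-10-10
7 | Sam Johnson | 2023-06-09
9 | Rose Garcia | 2023-05-19
16 | Sam Johnson | 2023-04-08
15 | Henry Brown | 2023-03-17
18 | Peter Garcia | 2023-02-06
11 | Bob Martinez | 2022-11-23
17 | Henry Brown | 2022-10-16
2 | Mia Brown | 2022-08-22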